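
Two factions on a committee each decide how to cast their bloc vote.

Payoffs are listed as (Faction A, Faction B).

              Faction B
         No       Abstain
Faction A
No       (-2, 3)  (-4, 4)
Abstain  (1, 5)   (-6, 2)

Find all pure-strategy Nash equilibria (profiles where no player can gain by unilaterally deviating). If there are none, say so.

(No, No): Faction A can switch to Abstain (-2 → 1). Not NE.
(No, Abstain): Faction A gets -4, best alternative -6; Faction B gets 4, best alternative 3. No profitable deviation — NE.
(Abstain, No): Faction A gets 1, best alternative -2; Faction B gets 5, best alternative 2. No profitable deviation — NE.
(Abstain, Abstain): Faction A can switch to No (-6 → -4). Not NE.

Pure-strategy Nash equilibria: (No, Abstain); (Abstain, No)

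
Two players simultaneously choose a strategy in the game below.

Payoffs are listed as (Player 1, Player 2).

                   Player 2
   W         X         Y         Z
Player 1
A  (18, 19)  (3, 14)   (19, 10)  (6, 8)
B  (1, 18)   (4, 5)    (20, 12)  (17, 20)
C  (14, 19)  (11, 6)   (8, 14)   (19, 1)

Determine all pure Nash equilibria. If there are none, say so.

(A, W): Player 1 gets 18, best alternative 14; Player 2 gets 19, best alternative 14. No profitable deviation — NE.
(A, X): Player 1 can switch to B (3 → 4). Not NE.
(A, Y): Player 1 can switch to B (19 → 20). Not NE.
(A, Z): Player 1 can switch to B (6 → 17). Not NE.
(B, W): Player 1 can switch to A (1 → 18). Not NE.
(B, X): Player 1 can switch to C (4 → 11). Not NE.
(B, Y): Player 2 can switch to W (12 → 18). Not NE.
(B, Z): Player 1 can switch to C (17 → 19). Not NE.
(C, W): Player 1 can switch to A (14 → 18). Not NE.
(C, X): Player 2 can switch to W (6 → 19). Not NE.
(C, Y): Player 1 can switch to A (8 → 19). Not NE.
(C, Z): Player 2 can switch to W (1 → 19). Not NE.

The unique pure-strategy Nash equilibrium is (A, W).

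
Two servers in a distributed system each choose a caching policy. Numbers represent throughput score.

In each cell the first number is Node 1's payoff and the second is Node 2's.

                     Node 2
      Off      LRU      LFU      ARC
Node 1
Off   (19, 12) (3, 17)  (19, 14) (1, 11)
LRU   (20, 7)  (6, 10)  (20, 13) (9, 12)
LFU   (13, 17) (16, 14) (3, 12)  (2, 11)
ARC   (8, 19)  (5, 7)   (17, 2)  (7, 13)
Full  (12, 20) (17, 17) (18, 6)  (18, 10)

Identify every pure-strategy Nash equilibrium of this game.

The unique pure-strategy Nash equilibrium is (LRU, LFU).

Check each profile: it is a Nash equilibrium iff no player can strictly gain by switching unilaterally.
(Off, Off): Node 1 can switch to LRU (19 → 20). Not NE.
(Off, LRU): Node 1 can switch to LRU (3 → 6). Not NE.
(Off, LFU): Node 1 can switch to LRU (19 → 20). Not NE.
(Off, ARC): Node 1 can switch to LRU (1 → 9). Not NE.
(LRU, Off): Node 2 can switch to LRU (7 → 10). Not NE.
(LRU, LRU): Node 1 can switch to LFU (6 → 16). Not NE.
(LRU, LFU): Node 1 gets 20, best alternative 19; Node 2 gets 13, best alternative 12. No profitable deviation — NE.
(LRU, ARC): Node 1 can switch to Full (9 → 18). Not NE.
(LFU, Off): Node 1 can switch to Off (13 → 19). Not NE.
(LFU, LRU): Node 1 can switch to Full (16 → 17). Not NE.
(LFU, LFU): Node 1 can switch to Off (3 → 19). Not NE.
(LFU, ARC): Node 1 can switch to LRU (2 → 9). Not NE.
(ARC, Off): Node 1 can switch to Off (8 → 19). Not NE.
(The remaining 7 profiles each have a profitable deviation by the same check.)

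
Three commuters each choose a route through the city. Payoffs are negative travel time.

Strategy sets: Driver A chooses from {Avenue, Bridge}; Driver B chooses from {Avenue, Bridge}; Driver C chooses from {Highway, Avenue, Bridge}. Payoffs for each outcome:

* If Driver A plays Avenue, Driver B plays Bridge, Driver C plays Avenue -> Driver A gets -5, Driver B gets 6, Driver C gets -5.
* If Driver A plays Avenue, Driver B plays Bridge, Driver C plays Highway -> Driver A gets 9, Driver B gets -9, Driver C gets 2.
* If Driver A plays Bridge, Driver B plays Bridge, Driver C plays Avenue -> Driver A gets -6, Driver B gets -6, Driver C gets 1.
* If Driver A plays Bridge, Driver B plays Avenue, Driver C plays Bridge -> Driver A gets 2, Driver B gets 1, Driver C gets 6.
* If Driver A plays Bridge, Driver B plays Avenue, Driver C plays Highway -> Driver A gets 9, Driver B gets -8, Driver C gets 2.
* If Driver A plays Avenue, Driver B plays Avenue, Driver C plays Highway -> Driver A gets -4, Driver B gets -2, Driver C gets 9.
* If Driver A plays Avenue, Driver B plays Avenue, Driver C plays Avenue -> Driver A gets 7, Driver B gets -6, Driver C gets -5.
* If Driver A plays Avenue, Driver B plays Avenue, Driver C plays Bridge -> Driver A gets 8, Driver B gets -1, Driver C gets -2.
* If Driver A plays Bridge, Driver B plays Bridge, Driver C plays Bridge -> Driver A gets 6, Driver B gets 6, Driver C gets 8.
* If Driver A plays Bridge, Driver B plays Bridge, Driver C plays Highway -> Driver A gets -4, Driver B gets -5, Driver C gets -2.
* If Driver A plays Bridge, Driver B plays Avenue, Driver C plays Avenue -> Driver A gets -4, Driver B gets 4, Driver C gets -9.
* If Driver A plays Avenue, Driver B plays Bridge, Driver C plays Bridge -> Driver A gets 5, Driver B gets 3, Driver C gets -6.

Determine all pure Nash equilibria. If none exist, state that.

(Avenue, Avenue, Highway): Driver A can switch to Bridge (-4 → 9). Not NE.
(Avenue, Avenue, Avenue): Driver B can switch to Bridge (-6 → 6). Not NE.
(Avenue, Avenue, Bridge): Driver B can switch to Bridge (-1 → 3). Not NE.
(Avenue, Bridge, Highway): Driver B can switch to Avenue (-9 → -2). Not NE.
(Avenue, Bridge, Avenue): Driver C can switch to Highway (-5 → 2). Not NE.
(Avenue, Bridge, Bridge): Driver A can switch to Bridge (5 → 6). Not NE.
(Bridge, Avenue, Highway): Driver B can switch to Bridge (-8 → -5). Not NE.
(Bridge, Avenue, Avenue): Driver A can switch to Avenue (-4 → 7). Not NE.
(Bridge, Avenue, Bridge): Driver A can switch to Avenue (2 → 8). Not NE.
(Bridge, Bridge, Highway): Driver A can switch to Avenue (-4 → 9). Not NE.
(Bridge, Bridge, Avenue): Driver A can switch to Avenue (-6 → -5). Not NE.
(Bridge, Bridge, Bridge): Driver A gets 6, best alternative 5; Driver B gets 6, best alternative 1; Driver C gets 8, best alternative 1. No profitable deviation — NE.

The unique pure-strategy Nash equilibrium is (Bridge, Bridge, Bridge).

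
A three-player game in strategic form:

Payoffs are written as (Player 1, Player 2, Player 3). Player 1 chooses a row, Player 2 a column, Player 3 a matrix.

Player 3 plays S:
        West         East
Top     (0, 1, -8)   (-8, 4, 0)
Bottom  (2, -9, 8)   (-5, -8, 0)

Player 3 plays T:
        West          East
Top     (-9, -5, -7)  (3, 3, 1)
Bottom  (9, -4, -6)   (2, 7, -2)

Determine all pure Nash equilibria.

Player 1 against (West, S): payoffs 0, 2 → best response Bottom.
Player 1 against (West, T): payoffs -9, 9 → best response Bottom.
Player 1 against (East, S): payoffs -8, -5 → best response Bottom.
Player 1 against (East, T): payoffs 3, 2 → best response Top.
Player 2 against (Top, S): payoffs 1, 4 → best response East.
Player 2 against (Top, T): payoffs -5, 3 → best response East.
Player 2 against (Bottom, S): payoffs -9, -8 → best response East.
Player 2 against (Bottom, T): payoffs -4, 7 → best response East.
Player 3 against (Top, West): payoffs -8, -7 → best response T.
Player 3 against (Top, East): payoffs 0, 1 → best response T.
Player 3 against (Bottom, West): payoffs 8, -6 → best response S.
Player 3 against (Bottom, East): payoffs 0, -2 → best response S.
Mutual best responses: (Top, East, T); (Bottom, East, S).

Pure-strategy Nash equilibria: (Top, East, T), (Bottom, East, S)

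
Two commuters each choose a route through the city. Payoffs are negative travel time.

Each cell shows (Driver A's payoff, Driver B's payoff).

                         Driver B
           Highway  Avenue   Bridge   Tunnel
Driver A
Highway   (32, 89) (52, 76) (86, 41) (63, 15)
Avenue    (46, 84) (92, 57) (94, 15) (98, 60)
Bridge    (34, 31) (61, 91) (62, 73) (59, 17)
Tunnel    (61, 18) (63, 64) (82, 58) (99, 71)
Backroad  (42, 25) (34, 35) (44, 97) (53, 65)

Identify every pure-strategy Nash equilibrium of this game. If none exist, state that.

(Highway, Highway): Driver A can switch to Avenue (32 → 46). Not NE.
(Highway, Avenue): Driver A can switch to Avenue (52 → 92). Not NE.
(Highway, Bridge): Driver A can switch to Avenue (86 → 94). Not NE.
(Highway, Tunnel): Driver A can switch to Avenue (63 → 98). Not NE.
(Avenue, Highway): Driver A can switch to Tunnel (46 → 61). Not NE.
(Avenue, Avenue): Driver B can switch to Highway (57 → 84). Not NE.
(Tunnel, Tunnel): Driver A gets 99, best alternative 98; Driver B gets 71, best alternative 64. No profitable deviation — NE.
(The remaining 13 profiles each have a profitable deviation by the same check.)

The unique pure-strategy Nash equilibrium is (Tunnel, Tunnel).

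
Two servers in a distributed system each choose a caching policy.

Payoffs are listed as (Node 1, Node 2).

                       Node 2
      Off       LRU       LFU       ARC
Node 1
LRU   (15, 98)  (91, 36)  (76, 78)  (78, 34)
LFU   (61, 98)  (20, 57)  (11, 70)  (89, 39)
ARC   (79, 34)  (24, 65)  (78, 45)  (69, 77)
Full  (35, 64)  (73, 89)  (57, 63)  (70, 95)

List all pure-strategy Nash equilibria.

There is no pure-strategy Nash equilibrium.

(LRU, Off): Node 1 can switch to LFU (15 → 61). Not NE.
(LRU, LRU): Node 2 can switch to Off (36 → 98). Not NE.
(LRU, LFU): Node 1 can switch to ARC (76 → 78). Not NE.
(LRU, ARC): Node 1 can switch to LFU (78 → 89). Not NE.
(LFU, Off): Node 1 can switch to ARC (61 → 79). Not NE.
(LFU, LRU): Node 1 can switch to LRU (20 → 91). Not NE.
(The remaining 10 profiles each have a profitable deviation by the same check.)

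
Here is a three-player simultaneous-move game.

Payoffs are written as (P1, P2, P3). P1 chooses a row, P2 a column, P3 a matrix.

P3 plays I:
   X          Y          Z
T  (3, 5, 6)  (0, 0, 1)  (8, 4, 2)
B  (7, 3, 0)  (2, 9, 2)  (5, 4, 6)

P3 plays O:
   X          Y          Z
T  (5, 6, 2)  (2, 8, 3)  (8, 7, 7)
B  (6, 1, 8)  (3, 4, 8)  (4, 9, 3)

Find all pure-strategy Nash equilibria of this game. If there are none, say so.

P1 against (X, I): payoffs 3, 7 → best response B.
P1 against (X, O): payoffs 5, 6 → best response B.
P1 against (Y, I): payoffs 0, 2 → best response B.
P1 against (Y, O): payoffs 2, 3 → best response B.
P1 against (Z, I): payoffs 8, 5 → best response T.
P1 against (Z, O): payoffs 8, 4 → best response T.
P2 against (T, I): payoffs 5, 0, 4 → best response X.
P2 against (T, O): payoffs 6, 8, 7 → best response Y.
P2 against (B, I): payoffs 3, 9, 4 → best response Y.
P2 against (B, O): payoffs 1, 4, 9 → best response Z.
P3 against (T, X): payoffs 6, 2 → best response I.
P3 against (T, Y): payoffs 1, 3 → best response O.
P3 against (T, Z): payoffs 2, 7 → best response O.
P3 against (B, X): payoffs 0, 8 → best response O.
P3 against (B, Y): payoffs 2, 8 → best response O.
P3 against (B, Z): payoffs 6, 3 → best response I.
No profile is a mutual best response for all players.

This game has no pure Nash equilibrium.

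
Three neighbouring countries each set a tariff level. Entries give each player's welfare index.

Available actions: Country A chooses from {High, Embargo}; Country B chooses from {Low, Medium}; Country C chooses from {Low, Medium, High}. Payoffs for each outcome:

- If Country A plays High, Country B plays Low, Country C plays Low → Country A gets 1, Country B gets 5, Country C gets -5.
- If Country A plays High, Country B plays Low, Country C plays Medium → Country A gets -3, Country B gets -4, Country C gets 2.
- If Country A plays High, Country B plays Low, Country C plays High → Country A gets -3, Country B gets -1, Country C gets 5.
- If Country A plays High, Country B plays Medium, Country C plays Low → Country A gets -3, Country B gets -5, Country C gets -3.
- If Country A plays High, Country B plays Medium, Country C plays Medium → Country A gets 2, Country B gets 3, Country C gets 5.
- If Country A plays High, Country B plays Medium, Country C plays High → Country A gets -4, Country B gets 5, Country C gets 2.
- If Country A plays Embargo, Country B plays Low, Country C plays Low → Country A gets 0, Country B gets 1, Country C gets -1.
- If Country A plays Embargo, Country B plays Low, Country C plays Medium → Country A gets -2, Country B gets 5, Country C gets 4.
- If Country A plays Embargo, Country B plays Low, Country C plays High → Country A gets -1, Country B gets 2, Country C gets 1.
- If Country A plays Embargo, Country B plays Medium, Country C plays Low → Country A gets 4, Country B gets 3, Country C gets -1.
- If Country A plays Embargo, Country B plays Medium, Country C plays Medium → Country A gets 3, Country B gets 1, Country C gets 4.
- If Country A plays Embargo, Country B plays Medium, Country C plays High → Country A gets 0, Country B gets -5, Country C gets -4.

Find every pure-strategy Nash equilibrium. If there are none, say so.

(High, Low, Low): Country C can switch to Medium (-5 → 2). Not NE.
(High, Low, Medium): Country A can switch to Embargo (-3 → -2). Not NE.
(High, Low, High): Country A can switch to Embargo (-3 → -1). Not NE.
(High, Medium, Low): Country A can switch to Embargo (-3 → 4). Not NE.
(High, Medium, Medium): Country A can switch to Embargo (2 → 3). Not NE.
(High, Medium, High): Country A can switch to Embargo (-4 → 0). Not NE.
(Embargo, Low, Medium): Country A gets -2, best alternative -3; Country B gets 5, best alternative 1; Country C gets 4, best alternative 1. No profitable deviation — NE.
(The remaining 5 profiles each have a profitable deviation by the same check.)

(Embargo, Low, Medium)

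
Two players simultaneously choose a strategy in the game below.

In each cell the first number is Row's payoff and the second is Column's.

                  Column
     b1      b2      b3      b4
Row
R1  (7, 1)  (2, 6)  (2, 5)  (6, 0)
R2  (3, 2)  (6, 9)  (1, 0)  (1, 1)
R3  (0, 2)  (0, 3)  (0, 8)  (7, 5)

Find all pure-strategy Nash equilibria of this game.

(R1, b1): Column can switch to b2 (1 → 6). Not NE.
(R1, b2): Row can switch to R2 (2 → 6). Not NE.
(R1, b3): Column can switch to b2 (5 → 6). Not NE.
(R1, b4): Row can switch to R3 (6 → 7). Not NE.
(R2, b1): Row can switch to R1 (3 → 7). Not NE.
(R2, b2): Row gets 6, best alternative 2; Column gets 9, best alternative 2. No profitable deviation — NE.
(R2, b3): Row can switch to R1 (1 → 2). Not NE.
(R2, b4): Row can switch to R1 (1 → 6). Not NE.
(R3, b1): Row can switch to R1 (0 → 7). Not NE.
(R3, b2): Row can switch to R1 (0 → 2). Not NE.
(R3, b3): Row can switch to R1 (0 → 2). Not NE.
(The remaining 1 profile has a profitable deviation by the same check.)

Pure NE: (R2, b2)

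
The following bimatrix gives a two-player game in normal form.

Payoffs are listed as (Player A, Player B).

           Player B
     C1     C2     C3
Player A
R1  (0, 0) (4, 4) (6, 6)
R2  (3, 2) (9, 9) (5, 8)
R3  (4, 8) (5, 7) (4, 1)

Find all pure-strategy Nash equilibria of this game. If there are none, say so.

The pure Nash equilibria are (R1, C3), (R2, C2), (R3, C1).

Player A against C1: payoffs 0, 3, 4 → best response R3.
Player A against C2: payoffs 4, 9, 5 → best response R2.
Player A against C3: payoffs 6, 5, 4 → best response R1.
Player B against R1: payoffs 0, 4, 6 → best response C3.
Player B against R2: payoffs 2, 9, 8 → best response C2.
Player B against R3: payoffs 8, 7, 1 → best response C1.
Mutual best responses: (R1, C3); (R2, C2); (R3, C1).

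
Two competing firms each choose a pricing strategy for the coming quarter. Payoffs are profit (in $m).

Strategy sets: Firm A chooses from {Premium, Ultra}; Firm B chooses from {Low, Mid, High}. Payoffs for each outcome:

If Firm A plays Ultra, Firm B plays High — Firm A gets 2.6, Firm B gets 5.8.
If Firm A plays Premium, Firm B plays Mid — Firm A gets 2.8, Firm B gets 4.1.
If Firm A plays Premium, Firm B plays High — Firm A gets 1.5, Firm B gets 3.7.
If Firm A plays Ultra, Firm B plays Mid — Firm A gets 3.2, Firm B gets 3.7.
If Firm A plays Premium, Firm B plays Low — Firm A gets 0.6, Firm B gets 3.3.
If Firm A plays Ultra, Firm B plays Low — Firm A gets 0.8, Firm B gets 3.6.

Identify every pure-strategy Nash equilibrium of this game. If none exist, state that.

The unique pure-strategy Nash equilibrium is (Ultra, High).

Firm A against Low: payoffs 0.6, 0.8 → best response Ultra.
Firm A against Mid: payoffs 2.8, 3.2 → best response Ultra.
Firm A against High: payoffs 1.5, 2.6 → best response Ultra.
Firm B against Premium: payoffs 3.3, 4.1, 3.7 → best response Mid.
Firm B against Ultra: payoffs 3.6, 3.7, 5.8 → best response High.
Mutual best responses: (Ultra, High).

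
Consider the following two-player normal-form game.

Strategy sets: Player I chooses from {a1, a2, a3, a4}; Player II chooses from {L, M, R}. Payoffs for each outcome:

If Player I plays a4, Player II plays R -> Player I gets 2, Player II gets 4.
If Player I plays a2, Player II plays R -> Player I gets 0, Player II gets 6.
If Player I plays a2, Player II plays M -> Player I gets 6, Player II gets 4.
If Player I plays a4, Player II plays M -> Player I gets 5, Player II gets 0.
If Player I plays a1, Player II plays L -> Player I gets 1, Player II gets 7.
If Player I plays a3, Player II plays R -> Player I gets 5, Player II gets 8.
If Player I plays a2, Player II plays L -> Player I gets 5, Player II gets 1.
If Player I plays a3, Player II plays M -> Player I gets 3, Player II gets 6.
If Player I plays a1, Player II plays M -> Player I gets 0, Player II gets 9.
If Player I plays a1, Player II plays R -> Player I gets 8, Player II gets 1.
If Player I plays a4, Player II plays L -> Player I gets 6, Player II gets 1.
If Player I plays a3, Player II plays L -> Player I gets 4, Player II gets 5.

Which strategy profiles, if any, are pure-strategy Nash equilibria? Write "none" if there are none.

Check each profile: it is a Nash equilibrium iff no player can strictly gain by switching unilaterally.
(a1, L): Player I can switch to a2 (1 → 5). Not NE.
(a1, M): Player I can switch to a2 (0 → 6). Not NE.
(a1, R): Player II can switch to L (1 → 7). Not NE.
(a2, L): Player I can switch to a4 (5 → 6). Not NE.
(a2, M): Player II can switch to R (4 → 6). Not NE.
(a2, R): Player I can switch to a1 (0 → 8). Not NE.
(The remaining 6 profiles each have a profitable deviation by the same check.)

This game has no pure Nash equilibrium.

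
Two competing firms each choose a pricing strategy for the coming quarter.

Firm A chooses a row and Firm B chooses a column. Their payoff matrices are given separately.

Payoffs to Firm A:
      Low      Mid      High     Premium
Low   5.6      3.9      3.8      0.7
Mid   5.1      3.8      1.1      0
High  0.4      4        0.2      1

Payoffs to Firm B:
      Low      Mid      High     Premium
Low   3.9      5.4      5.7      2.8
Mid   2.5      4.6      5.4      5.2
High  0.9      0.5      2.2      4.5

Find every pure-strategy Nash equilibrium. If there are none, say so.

Mark each player's best response to every combination of opponents' strategies; a profile where every player is best-responding is a pure Nash equilibrium.
Firm A against Low: payoffs 5.6, 5.1, 0.4 → best response Low.
Firm A against Mid: payoffs 3.9, 3.8, 4 → best response High.
Firm A against High: payoffs 3.8, 1.1, 0.2 → best response Low.
Firm A against Premium: payoffs 0.7, 0, 1 → best response High.
Firm B against Low: payoffs 3.9, 5.4, 5.7, 2.8 → best response High.
Firm B against Mid: payoffs 2.5, 4.6, 5.4, 5.2 → best response High.
Firm B against High: payoffs 0.9, 0.5, 2.2, 4.5 → best response Premium.
Mutual best responses: (Low, High); (High, Premium).

Pure-strategy Nash equilibria: (Low, High) and (High, Premium)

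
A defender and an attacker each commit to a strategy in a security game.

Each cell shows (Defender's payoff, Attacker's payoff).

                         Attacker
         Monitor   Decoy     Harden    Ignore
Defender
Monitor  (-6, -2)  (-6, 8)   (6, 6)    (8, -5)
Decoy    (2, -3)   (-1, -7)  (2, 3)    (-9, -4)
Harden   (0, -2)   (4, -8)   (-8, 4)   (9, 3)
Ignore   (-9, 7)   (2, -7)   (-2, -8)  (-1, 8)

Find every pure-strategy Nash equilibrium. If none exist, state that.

(Monitor, Monitor): Defender can switch to Decoy (-6 → 2). Not NE.
(Monitor, Decoy): Defender can switch to Decoy (-6 → -1). Not NE.
(Monitor, Harden): Attacker can switch to Decoy (6 → 8). Not NE.
(Monitor, Ignore): Defender can switch to Harden (8 → 9). Not NE.
(Decoy, Monitor): Attacker can switch to Harden (-3 → 3). Not NE.
(Decoy, Decoy): Defender can switch to Harden (-1 → 4). Not NE.
(The remaining 10 profiles each have a profitable deviation by the same check.)

No pure-strategy Nash equilibrium.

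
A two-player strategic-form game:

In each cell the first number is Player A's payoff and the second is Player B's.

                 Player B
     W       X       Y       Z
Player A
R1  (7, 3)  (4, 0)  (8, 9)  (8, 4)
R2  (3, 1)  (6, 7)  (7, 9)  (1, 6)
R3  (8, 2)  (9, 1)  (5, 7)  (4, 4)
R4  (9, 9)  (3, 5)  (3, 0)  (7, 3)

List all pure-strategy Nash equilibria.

Player A against W: payoffs 7, 3, 8, 9 → best response R4.
Player A against X: payoffs 4, 6, 9, 3 → best response R3.
Player A against Y: payoffs 8, 7, 5, 3 → best response R1.
Player A against Z: payoffs 8, 1, 4, 7 → best response R1.
Player B against R1: payoffs 3, 0, 9, 4 → best response Y.
Player B against R2: payoffs 1, 7, 9, 6 → best response Y.
Player B against R3: payoffs 2, 1, 7, 4 → best response Y.
Player B against R4: payoffs 9, 5, 0, 3 → best response W.
Mutual best responses: (R1, Y); (R4, W).

Pure-strategy Nash equilibria: (R1, Y) and (R4, W)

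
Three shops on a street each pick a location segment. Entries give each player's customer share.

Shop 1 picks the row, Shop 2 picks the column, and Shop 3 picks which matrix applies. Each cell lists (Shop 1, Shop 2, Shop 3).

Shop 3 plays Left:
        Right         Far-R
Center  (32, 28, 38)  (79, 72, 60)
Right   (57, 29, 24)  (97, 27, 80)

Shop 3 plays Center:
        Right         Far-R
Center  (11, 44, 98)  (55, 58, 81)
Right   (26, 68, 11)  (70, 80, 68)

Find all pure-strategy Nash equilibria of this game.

(Right, Right, Left)

(Center, Right, Left): Shop 1 can switch to Right (32 → 57). Not NE.
(Center, Right, Center): Shop 1 can switch to Right (11 → 26). Not NE.
(Center, Far-R, Left): Shop 1 can switch to Right (79 → 97). Not NE.
(Center, Far-R, Center): Shop 1 can switch to Right (55 → 70). Not NE.
(Right, Right, Left): Shop 1 gets 57, best alternative 32; Shop 2 gets 29, best alternative 27; Shop 3 gets 24, best alternative 11. No profitable deviation — NE.
(Right, Right, Center): Shop 2 can switch to Far-R (68 → 80). Not NE.
(Right, Far-R, Left): Shop 2 can switch to Right (27 → 29). Not NE.
(The remaining 1 profile has a profitable deviation by the same check.)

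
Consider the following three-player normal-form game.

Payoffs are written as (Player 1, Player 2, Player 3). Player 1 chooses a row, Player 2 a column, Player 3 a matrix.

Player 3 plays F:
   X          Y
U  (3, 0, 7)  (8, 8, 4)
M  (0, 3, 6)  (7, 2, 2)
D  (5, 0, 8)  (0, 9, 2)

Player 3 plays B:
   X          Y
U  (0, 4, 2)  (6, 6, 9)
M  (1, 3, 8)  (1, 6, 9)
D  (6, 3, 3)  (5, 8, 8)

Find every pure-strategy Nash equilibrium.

(U, X, F): Player 1 can switch to D (3 → 5). Not NE.
(U, X, B): Player 1 can switch to M (0 → 1). Not NE.
(U, Y, F): Player 3 can switch to B (4 → 9). Not NE.
(U, Y, B): Player 1 gets 6, best alternative 5; Player 2 gets 6, best alternative 4; Player 3 gets 9, best alternative 4. No profitable deviation — NE.
(M, X, F): Player 1 can switch to U (0 → 3). Not NE.
(M, X, B): Player 1 can switch to D (1 → 6). Not NE.
(M, Y, F): Player 1 can switch to U (7 → 8). Not NE.
(M, Y, B): Player 1 can switch to U (1 → 6). Not NE.
(D, X, F): Player 2 can switch to Y (0 → 9). Not NE.
(The remaining 3 profiles each have a profitable deviation by the same check.)

The unique pure-strategy Nash equilibrium is (U, Y, B).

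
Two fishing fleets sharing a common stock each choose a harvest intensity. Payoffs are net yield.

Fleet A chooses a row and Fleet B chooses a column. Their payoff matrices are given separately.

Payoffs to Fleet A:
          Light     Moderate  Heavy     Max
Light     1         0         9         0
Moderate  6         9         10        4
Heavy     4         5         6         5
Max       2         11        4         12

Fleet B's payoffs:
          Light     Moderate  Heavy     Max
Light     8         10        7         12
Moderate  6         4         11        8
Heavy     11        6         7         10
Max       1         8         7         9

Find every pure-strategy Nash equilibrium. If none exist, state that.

The pure Nash equilibria are (Moderate, Heavy); (Max, Max).

(Light, Light): Fleet A can switch to Moderate (1 → 6). Not NE.
(Light, Moderate): Fleet A can switch to Moderate (0 → 9). Not NE.
(Light, Heavy): Fleet A can switch to Moderate (9 → 10). Not NE.
(Light, Max): Fleet A can switch to Moderate (0 → 4). Not NE.
(Moderate, Light): Fleet B can switch to Heavy (6 → 11). Not NE.
(Moderate, Moderate): Fleet A can switch to Max (9 → 11). Not NE.
(Moderate, Heavy): Fleet A gets 10, best alternative 9; Fleet B gets 11, best alternative 8. No profitable deviation — NE.
(Max, Max): Fleet A gets 12, best alternative 5; Fleet B gets 9, best alternative 8. No profitable deviation — NE.
(The remaining 8 profiles each have a profitable deviation by the same check.)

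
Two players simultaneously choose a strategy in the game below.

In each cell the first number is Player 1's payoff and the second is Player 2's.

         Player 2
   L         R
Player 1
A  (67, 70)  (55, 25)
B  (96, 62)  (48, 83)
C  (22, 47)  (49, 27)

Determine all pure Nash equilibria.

There is no pure-strategy Nash equilibrium.

Check each profile: it is a Nash equilibrium iff no player can strictly gain by switching unilaterally.
(A, L): Player 1 can switch to B (67 → 96). Not NE.
(A, R): Player 2 can switch to L (25 → 70). Not NE.
(B, L): Player 2 can switch to R (62 → 83). Not NE.
(B, R): Player 1 can switch to A (48 → 55). Not NE.
(C, L): Player 1 can switch to A (22 → 67). Not NE.
(C, R): Player 1 can switch to A (49 → 55). Not NE.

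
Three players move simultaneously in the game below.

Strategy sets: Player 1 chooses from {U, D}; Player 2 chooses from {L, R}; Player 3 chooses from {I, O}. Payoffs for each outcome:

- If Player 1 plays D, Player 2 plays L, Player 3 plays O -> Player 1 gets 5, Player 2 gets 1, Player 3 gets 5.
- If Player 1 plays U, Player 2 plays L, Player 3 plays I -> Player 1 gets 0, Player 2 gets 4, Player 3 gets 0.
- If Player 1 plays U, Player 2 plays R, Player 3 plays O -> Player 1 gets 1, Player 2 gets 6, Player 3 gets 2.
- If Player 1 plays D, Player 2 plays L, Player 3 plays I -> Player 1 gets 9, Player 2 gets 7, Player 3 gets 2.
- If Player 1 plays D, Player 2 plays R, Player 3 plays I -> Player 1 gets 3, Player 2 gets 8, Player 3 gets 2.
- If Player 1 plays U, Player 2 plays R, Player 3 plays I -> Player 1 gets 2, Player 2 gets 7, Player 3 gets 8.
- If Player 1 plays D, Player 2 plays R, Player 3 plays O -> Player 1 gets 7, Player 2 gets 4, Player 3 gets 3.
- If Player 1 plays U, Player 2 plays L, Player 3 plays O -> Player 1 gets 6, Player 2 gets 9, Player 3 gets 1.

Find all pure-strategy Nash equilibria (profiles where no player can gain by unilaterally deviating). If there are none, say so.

Pure-strategy Nash equilibria: (U, L, O) and (D, R, O)

Check each profile: it is a Nash equilibrium iff no player can strictly gain by switching unilaterally.
(U, L, I): Player 1 can switch to D (0 → 9). Not NE.
(U, L, O): Player 1 gets 6, best alternative 5; Player 2 gets 9, best alternative 6; Player 3 gets 1, best alternative 0. No profitable deviation — NE.
(U, R, I): Player 1 can switch to D (2 → 3). Not NE.
(U, R, O): Player 1 can switch to D (1 → 7). Not NE.
(D, L, I): Player 2 can switch to R (7 → 8). Not NE.
(D, L, O): Player 1 can switch to U (5 → 6). Not NE.
(D, R, I): Player 3 can switch to O (2 → 3). Not NE.
(D, R, O): Player 1 gets 7, best alternative 1; Player 2 gets 4, best alternative 1; Player 3 gets 3, best alternative 2. No profitable deviation — NE.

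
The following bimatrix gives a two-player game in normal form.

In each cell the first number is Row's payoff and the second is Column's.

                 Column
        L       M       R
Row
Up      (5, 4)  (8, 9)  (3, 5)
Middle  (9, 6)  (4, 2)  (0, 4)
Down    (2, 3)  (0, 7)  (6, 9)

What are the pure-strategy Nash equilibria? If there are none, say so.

Mark each player's best response to every combination of opponents' strategies; a profile where every player is best-responding is a pure Nash equilibrium.
Row against L: payoffs 5, 9, 2 → best response Middle.
Row against M: payoffs 8, 4, 0 → best response Up.
Row against R: payoffs 3, 0, 6 → best response Down.
Column against Up: payoffs 4, 9, 5 → best response M.
Column against Middle: payoffs 6, 2, 4 → best response L.
Column against Down: payoffs 3, 7, 9 → best response R.
Mutual best responses: (Up, M); (Middle, L); (Down, R).

The pure Nash equilibria are (Up, M), (Middle, L), (Down, R).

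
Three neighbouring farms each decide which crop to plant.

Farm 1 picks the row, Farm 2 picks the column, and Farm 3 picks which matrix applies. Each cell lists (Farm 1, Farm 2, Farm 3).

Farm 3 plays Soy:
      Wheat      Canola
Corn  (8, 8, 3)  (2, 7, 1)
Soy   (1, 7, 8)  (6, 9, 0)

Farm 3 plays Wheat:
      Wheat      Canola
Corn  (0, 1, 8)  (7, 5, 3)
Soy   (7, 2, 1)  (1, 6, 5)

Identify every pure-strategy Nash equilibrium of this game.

Farm 1 against (Wheat, Soy): payoffs 8, 1 → best response Corn.
Farm 1 against (Wheat, Wheat): payoffs 0, 7 → best response Soy.
Farm 1 against (Canola, Soy): payoffs 2, 6 → best response Soy.
Farm 1 against (Canola, Wheat): payoffs 7, 1 → best response Corn.
Farm 2 against (Corn, Soy): payoffs 8, 7 → best response Wheat.
Farm 2 against (Corn, Wheat): payoffs 1, 5 → best response Canola.
Farm 2 against (Soy, Soy): payoffs 7, 9 → best response Canola.
Farm 2 against (Soy, Wheat): payoffs 2, 6 → best response Canola.
Farm 3 against (Corn, Wheat): payoffs 3, 8 → best response Wheat.
Farm 3 against (Corn, Canola): payoffs 1, 3 → best response Wheat.
Farm 3 against (Soy, Wheat): payoffs 8, 1 → best response Soy.
Farm 3 against (Soy, Canola): payoffs 0, 5 → best response Wheat.
Mutual best responses: (Corn, Canola, Wheat).

(Corn, Canola, Wheat)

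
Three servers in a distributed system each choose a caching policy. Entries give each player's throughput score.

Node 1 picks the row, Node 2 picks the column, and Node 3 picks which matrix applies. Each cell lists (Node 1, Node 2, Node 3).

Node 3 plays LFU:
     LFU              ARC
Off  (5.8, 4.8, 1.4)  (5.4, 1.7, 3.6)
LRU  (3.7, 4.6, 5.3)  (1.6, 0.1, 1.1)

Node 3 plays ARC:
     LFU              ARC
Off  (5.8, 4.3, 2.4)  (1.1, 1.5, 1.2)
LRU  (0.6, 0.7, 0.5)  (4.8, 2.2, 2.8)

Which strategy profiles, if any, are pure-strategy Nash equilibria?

Pure-strategy Nash equilibria: (Off, LFU, ARC); (LRU, ARC, ARC)

Node 1 against (LFU, LFU): payoffs 5.8, 3.7 → best response Off.
Node 1 against (LFU, ARC): payoffs 5.8, 0.6 → best response Off.
Node 1 against (ARC, LFU): payoffs 5.4, 1.6 → best response Off.
Node 1 against (ARC, ARC): payoffs 1.1, 4.8 → best response LRU.
Node 2 against (Off, LFU): payoffs 4.8, 1.7 → best response LFU.
Node 2 against (Off, ARC): payoffs 4.3, 1.5 → best response LFU.
Node 2 against (LRU, LFU): payoffs 4.6, 0.1 → best response LFU.
Node 2 against (LRU, ARC): payoffs 0.7, 2.2 → best response ARC.
Node 3 against (Off, LFU): payoffs 1.4, 2.4 → best response ARC.
Node 3 against (Off, ARC): payoffs 3.6, 1.2 → best response LFU.
Node 3 against (LRU, LFU): payoffs 5.3, 0.5 → best response LFU.
Node 3 against (LRU, ARC): payoffs 1.1, 2.8 → best response ARC.
Mutual best responses: (Off, LFU, ARC); (LRU, ARC, ARC).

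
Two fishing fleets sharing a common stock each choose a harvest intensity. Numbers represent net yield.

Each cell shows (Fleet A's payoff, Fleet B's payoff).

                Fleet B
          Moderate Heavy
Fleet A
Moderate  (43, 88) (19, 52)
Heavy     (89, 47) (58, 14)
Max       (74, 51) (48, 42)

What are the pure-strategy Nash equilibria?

Pure NE: (Heavy, Moderate)

For each player, find the best response to each opponent profile; mutual best responses are the pure NE.
Fleet A against Moderate: payoffs 43, 89, 74 → best response Heavy.
Fleet A against Heavy: payoffs 19, 58, 48 → best response Heavy.
Fleet B against Moderate: payoffs 88, 52 → best response Moderate.
Fleet B against Heavy: payoffs 47, 14 → best response Moderate.
Fleet B against Max: payoffs 51, 42 → best response Moderate.
Mutual best responses: (Heavy, Moderate).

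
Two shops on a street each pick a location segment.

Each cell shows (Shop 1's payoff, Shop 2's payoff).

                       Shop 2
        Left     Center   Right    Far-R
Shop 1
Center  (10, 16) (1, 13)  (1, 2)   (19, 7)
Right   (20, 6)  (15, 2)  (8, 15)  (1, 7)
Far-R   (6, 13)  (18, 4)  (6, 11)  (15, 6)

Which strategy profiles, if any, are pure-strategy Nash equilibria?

(Center, Left): Shop 1 can switch to Right (10 → 20). Not NE.
(Center, Center): Shop 1 can switch to Right (1 → 15). Not NE.
(Center, Right): Shop 1 can switch to Right (1 → 8). Not NE.
(Center, Far-R): Shop 2 can switch to Left (7 → 16). Not NE.
(Right, Left): Shop 2 can switch to Right (6 → 15). Not NE.
(Right, Center): Shop 1 can switch to Far-R (15 → 18). Not NE.
(Right, Right): Shop 1 gets 8, best alternative 6; Shop 2 gets 15, best alternative 7. No profitable deviation — NE.
(Right, Far-R): Shop 1 can switch to Center (1 → 19). Not NE.
(Far-R, Left): Shop 1 can switch to Center (6 → 10). Not NE.
(Far-R, Center): Shop 2 can switch to Left (4 → 13). Not NE.
(Far-R, Right): Shop 1 can switch to Right (6 → 8). Not NE.
(Far-R, Far-R): Shop 1 can switch to Center (15 → 19). Not NE.

(Right, Right)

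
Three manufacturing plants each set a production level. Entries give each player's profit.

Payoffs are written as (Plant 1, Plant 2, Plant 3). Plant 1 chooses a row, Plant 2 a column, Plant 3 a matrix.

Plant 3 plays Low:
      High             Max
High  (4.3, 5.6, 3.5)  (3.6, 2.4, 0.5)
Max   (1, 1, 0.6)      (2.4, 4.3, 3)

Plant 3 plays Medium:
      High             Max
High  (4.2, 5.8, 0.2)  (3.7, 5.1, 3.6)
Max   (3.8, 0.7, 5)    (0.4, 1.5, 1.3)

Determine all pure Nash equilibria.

For each player, find the best response to each opponent profile; mutual best responses are the pure NE.
Plant 1 against (High, Low): payoffs 4.3, 1 → best response High.
Plant 1 against (High, Medium): payoffs 4.2, 3.8 → best response High.
Plant 1 against (Max, Low): payoffs 3.6, 2.4 → best response High.
Plant 1 against (Max, Medium): payoffs 3.7, 0.4 → best response High.
Plant 2 against (High, Low): payoffs 5.6, 2.4 → best response High.
Plant 2 against (High, Medium): payoffs 5.8, 5.1 → best response High.
Plant 2 against (Max, Low): payoffs 1, 4.3 → best response Max.
Plant 2 against (Max, Medium): payoffs 0.7, 1.5 → best response Max.
Plant 3 against (High, High): payoffs 3.5, 0.2 → best response Low.
Plant 3 against (High, Max): payoffs 0.5, 3.6 → best response Medium.
Plant 3 against (Max, High): payoffs 0.6, 5 → best response Medium.
Plant 3 against (Max, Max): payoffs 3, 1.3 → best response Low.
Mutual best responses: (High, High, Low).

Pure NE: (High, High, Low)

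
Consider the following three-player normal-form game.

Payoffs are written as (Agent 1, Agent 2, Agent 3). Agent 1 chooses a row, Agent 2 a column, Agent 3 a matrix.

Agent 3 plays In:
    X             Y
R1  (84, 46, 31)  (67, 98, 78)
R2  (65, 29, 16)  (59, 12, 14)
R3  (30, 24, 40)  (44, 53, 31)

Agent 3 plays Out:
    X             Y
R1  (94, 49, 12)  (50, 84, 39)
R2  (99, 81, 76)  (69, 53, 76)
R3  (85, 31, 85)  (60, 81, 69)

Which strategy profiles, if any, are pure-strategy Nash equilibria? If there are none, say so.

The pure Nash equilibria are (R1, Y, In); (R2, X, Out).

Check each profile: it is a Nash equilibrium iff no player can strictly gain by switching unilaterally.
(R1, X, In): Agent 2 can switch to Y (46 → 98). Not NE.
(R1, X, Out): Agent 1 can switch to R2 (94 → 99). Not NE.
(R1, Y, In): Agent 1 gets 67, best alternative 59; Agent 2 gets 98, best alternative 46; Agent 3 gets 78, best alternative 39. No profitable deviation — NE.
(R1, Y, Out): Agent 1 can switch to R2 (50 → 69). Not NE.
(R2, X, In): Agent 1 can switch to R1 (65 → 84). Not NE.
(R2, X, Out): Agent 1 gets 99, best alternative 94; Agent 2 gets 81, best alternative 53; Agent 3 gets 76, best alternative 16. No profitable deviation — NE.
(R2, Y, In): Agent 1 can switch to R1 (59 → 67). Not NE.
(R2, Y, Out): Agent 2 can switch to X (53 → 81). Not NE.
(The remaining 4 profiles each have a profitable deviation by the same check.)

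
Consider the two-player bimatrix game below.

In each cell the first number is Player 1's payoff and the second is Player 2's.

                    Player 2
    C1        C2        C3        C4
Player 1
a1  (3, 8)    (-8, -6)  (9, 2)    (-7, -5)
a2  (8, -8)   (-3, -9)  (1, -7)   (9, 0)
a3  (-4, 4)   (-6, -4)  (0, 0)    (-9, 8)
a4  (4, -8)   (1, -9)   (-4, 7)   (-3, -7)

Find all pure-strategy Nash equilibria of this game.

Pure NE: (a2, C4)

Check each profile: it is a Nash equilibrium iff no player can strictly gain by switching unilaterally.
(a1, C1): Player 1 can switch to a2 (3 → 8). Not NE.
(a1, C2): Player 1 can switch to a2 (-8 → -3). Not NE.
(a1, C3): Player 2 can switch to C1 (2 → 8). Not NE.
(a1, C4): Player 1 can switch to a2 (-7 → 9). Not NE.
(a2, C1): Player 2 can switch to C3 (-8 → -7). Not NE.
(a2, C2): Player 1 can switch to a4 (-3 → 1). Not NE.
(a2, C4): Player 1 gets 9, best alternative -3; Player 2 gets 0, best alternative -7. No profitable deviation — NE.
(The remaining 9 profiles each have a profitable deviation by the same check.)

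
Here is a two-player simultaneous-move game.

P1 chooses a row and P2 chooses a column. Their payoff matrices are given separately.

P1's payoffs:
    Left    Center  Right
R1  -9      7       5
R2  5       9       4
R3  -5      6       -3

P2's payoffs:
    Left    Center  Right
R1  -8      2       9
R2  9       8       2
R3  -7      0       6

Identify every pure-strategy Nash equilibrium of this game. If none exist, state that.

The pure Nash equilibria are (R1, Right), (R2, Left).

(R1, Left): P1 can switch to R2 (-9 → 5). Not NE.
(R1, Center): P1 can switch to R2 (7 → 9). Not NE.
(R1, Right): P1 gets 5, best alternative 4; P2 gets 9, best alternative 2. No profitable deviation — NE.
(R2, Left): P1 gets 5, best alternative -5; P2 gets 9, best alternative 8. No profitable deviation — NE.
(R2, Center): P2 can switch to Left (8 → 9). Not NE.
(R2, Right): P1 can switch to R1 (4 → 5). Not NE.
(R3, Left): P1 can switch to R2 (-5 → 5). Not NE.
(R3, Center): P1 can switch to R1 (6 → 7). Not NE.
(R3, Right): P1 can switch to R1 (-3 → 5). Not NE.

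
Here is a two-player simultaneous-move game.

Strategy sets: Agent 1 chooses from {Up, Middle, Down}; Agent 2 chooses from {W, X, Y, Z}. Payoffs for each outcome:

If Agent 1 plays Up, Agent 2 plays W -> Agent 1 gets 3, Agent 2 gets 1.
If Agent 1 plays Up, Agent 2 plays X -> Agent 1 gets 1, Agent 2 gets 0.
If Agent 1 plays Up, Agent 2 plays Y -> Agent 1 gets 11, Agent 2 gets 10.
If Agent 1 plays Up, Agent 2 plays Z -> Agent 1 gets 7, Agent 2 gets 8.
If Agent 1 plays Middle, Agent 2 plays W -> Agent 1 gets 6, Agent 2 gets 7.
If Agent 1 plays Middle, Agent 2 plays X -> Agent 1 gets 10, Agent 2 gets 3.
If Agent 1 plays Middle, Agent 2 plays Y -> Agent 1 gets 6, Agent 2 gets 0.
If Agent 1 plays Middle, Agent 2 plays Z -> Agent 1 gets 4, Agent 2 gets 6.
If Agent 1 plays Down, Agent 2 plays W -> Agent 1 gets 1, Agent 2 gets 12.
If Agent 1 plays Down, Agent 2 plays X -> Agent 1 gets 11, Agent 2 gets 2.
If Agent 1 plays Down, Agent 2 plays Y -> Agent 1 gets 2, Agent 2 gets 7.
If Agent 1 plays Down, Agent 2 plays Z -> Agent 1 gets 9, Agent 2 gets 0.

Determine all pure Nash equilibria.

(Up, W): Agent 1 can switch to Middle (3 → 6). Not NE.
(Up, X): Agent 1 can switch to Middle (1 → 10). Not NE.
(Up, Y): Agent 1 gets 11, best alternative 6; Agent 2 gets 10, best alternative 8. No profitable deviation — NE.
(Up, Z): Agent 1 can switch to Down (7 → 9). Not NE.
(Middle, W): Agent 1 gets 6, best alternative 3; Agent 2 gets 7, best alternative 6. No profitable deviation — NE.
(Middle, X): Agent 1 can switch to Down (10 → 11). Not NE.
(Middle, Y): Agent 1 can switch to Up (6 → 11). Not NE.
(Middle, Z): Agent 1 can switch to Up (4 → 7). Not NE.
(Down, W): Agent 1 can switch to Up (1 → 3). Not NE.
(Down, X): Agent 2 can switch to W (2 → 12). Not NE.
(The remaining 2 profiles each have a profitable deviation by the same check.)

Pure-strategy Nash equilibria: (Up, Y); (Middle, W)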